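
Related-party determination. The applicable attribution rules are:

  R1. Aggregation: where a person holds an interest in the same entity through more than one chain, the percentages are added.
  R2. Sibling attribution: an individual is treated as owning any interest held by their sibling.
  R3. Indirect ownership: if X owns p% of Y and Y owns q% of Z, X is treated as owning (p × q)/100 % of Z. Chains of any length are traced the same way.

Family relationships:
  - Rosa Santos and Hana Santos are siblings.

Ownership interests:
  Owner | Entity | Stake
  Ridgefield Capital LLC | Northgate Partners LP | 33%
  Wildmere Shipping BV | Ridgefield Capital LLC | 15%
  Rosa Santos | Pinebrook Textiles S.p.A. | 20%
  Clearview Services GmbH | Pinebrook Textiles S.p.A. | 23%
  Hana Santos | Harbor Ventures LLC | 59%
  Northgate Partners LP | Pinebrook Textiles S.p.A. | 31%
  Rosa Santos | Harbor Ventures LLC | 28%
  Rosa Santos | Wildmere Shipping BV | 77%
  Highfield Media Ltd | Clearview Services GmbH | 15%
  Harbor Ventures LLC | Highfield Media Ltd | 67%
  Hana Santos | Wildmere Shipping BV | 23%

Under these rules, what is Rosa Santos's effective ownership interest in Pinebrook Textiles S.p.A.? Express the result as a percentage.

By sibling attribution (R2), Rosa Santos is treated as also owning Hana Santos's interest in Wildmere Shipping BV, giving 77% + 23% = 100%.
By sibling attribution (R2), Rosa Santos is treated as also owning Hana Santos's interest in Harbor Ventures LLC, giving 28% + 59% = 87%.
Chain via Wildmere Shipping BV → Ridgefield Capital LLC → Northgate Partners LP (R3): 100% × 15% × 33% × 31% = 1.5345% of Pinebrook Textiles S.p.A.
Chain via Harbor Ventures LLC → Highfield Media Ltd → Clearview Services GmbH (R3): 87% × 67% × 15% × 23% = 2.011005% of Pinebrook Textiles S.p.A.
Direct interest in Pinebrook Textiles S.p.A: 20%.
Aggregating (R1): 1.5345% + 2.011005% + 20% = 23.545505%.

23.545505%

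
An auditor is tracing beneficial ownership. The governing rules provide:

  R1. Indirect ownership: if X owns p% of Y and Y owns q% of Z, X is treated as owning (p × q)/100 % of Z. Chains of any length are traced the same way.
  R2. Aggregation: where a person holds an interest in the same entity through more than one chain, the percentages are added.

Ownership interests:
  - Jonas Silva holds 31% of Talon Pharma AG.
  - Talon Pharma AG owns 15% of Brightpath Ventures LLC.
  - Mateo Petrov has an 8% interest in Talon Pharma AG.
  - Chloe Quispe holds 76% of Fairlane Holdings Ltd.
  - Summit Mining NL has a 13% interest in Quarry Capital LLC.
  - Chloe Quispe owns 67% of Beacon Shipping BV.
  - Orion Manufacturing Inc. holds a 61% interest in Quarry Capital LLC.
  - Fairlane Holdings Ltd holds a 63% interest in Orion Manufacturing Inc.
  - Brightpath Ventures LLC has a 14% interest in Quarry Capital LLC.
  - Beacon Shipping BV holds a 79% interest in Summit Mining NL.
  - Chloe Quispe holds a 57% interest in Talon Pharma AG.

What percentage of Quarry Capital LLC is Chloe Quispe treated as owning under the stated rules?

Chain via Fairlane Holdings Ltd → Orion Manufacturing Inc. (R1): 76% × 63% × 61% = 29.2068% of Quarry Capital LLC.
Chain via Beacon Shipping BV → Summit Mining NL (R1): 67% × 79% × 13% = 6.8809% of Quarry Capital LLC.
Chain via Talon Pharma AG → Brightpath Ventures LLC (R1): 57% × 15% × 14% = 1.197% of Quarry Capital LLC.
Aggregating (R2): 29.2068% + 6.8809% + 1.197% = 37.2847%.

37.2847%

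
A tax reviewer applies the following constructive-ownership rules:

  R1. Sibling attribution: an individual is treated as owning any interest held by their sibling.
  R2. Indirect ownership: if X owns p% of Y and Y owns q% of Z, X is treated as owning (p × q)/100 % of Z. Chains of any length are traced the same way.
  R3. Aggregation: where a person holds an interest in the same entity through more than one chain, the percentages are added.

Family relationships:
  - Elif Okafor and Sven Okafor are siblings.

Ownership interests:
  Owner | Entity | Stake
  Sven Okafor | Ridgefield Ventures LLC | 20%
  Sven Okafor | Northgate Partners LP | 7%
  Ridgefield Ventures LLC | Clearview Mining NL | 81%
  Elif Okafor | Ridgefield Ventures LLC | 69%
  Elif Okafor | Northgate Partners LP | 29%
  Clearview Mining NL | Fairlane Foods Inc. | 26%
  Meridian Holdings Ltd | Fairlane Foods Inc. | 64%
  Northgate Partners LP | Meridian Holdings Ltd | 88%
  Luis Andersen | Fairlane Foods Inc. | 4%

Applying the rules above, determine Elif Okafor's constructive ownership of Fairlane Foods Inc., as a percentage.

By sibling attribution (R1), Elif Okafor is treated as also owning Sven Okafor's interest in Northgate Partners LP, giving 29% + 7% = 36%.
By sibling attribution (R1), Elif Okafor is treated as also owning Sven Okafor's interest in Ridgefield Ventures LLC, giving 69% + 20% = 89%.
Chain via Northgate Partners LP → Meridian Holdings Ltd (R2): 36% × 88% × 64% = 20.2752% of Fairlane Foods Inc.
Chain via Ridgefield Ventures LLC → Clearview Mining NL (R2): 89% × 81% × 26% = 18.7434% of Fairlane Foods Inc.
Aggregating (R3): 20.2752% + 18.7434% = 39.0186%.

39.0186%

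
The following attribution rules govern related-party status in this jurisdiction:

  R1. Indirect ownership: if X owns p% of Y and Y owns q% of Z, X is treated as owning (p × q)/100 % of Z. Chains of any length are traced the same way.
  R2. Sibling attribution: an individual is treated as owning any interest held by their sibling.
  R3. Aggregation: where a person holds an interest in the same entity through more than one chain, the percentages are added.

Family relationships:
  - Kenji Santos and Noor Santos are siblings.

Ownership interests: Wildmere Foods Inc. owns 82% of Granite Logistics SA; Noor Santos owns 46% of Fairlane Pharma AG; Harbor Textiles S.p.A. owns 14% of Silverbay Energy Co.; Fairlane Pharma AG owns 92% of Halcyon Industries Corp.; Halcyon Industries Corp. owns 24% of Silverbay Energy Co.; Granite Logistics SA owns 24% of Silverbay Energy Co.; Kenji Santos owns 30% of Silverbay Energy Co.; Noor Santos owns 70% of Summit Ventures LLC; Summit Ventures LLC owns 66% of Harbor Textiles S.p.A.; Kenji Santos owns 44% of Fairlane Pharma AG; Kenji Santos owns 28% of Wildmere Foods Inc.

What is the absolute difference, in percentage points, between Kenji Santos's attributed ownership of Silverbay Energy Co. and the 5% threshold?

By sibling attribution (R2), Kenji Santos is treated as also owning Noor Santos's interest in Fairlane Pharma AG, giving 44% + 46% = 90%.
By sibling attribution (R2), Kenji Santos is treated as owning Noor Santos's 70% interest in Summit Ventures LLC.
Chain via Wildmere Foods Inc. → Granite Logistics SA (R1): 28% × 82% × 24% = 5.5104% of Silverbay Energy Co.
Chain via Fairlane Pharma AG → Halcyon Industries Corp. (R1): 90% × 92% × 24% = 19.872% of Silverbay Energy Co.
Direct interest in Silverbay Energy Co: 30%.
Chain via Summit Ventures LLC → Harbor Textiles S.p.A. (R1): 70% × 66% × 14% = 6.468% of Silverbay Energy Co.
Aggregating (R3): 5.5104% + 19.872% + 30% + 6.468% = 61.8504%.
61.8504% exceeds the 5% threshold by 56.8504 percentage points.

56.8504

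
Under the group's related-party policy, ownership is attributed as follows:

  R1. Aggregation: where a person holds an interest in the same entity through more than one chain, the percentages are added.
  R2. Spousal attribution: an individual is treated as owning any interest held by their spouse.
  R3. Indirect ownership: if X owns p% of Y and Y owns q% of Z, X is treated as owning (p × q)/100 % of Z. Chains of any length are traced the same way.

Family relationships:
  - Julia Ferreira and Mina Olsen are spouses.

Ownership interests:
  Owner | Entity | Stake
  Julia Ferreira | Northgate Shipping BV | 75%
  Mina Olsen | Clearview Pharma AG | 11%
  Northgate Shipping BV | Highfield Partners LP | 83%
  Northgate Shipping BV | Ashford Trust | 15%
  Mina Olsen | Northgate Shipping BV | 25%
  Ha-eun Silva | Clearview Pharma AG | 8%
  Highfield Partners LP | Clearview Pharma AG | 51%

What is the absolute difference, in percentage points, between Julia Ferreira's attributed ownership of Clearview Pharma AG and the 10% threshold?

By spousal attribution (R2), Julia Ferreira is treated as also owning Mina Olsen's interest in Northgate Shipping BV, giving 75% + 25% = 100%.
By spousal attribution (R2), Julia Ferreira is treated as owning Mina Olsen's 11% interest in Clearview Pharma AG.
Chain via Northgate Shipping BV → Highfield Partners LP (R3): 100% × 83% × 51% = 42.33% of Clearview Pharma AG.
Direct interest in Clearview Pharma AG: 11%.
Aggregating (R1): 42.33% + 11% = 53.33%.
53.33% exceeds the 10% threshold by 43.33 percentage points.

43.33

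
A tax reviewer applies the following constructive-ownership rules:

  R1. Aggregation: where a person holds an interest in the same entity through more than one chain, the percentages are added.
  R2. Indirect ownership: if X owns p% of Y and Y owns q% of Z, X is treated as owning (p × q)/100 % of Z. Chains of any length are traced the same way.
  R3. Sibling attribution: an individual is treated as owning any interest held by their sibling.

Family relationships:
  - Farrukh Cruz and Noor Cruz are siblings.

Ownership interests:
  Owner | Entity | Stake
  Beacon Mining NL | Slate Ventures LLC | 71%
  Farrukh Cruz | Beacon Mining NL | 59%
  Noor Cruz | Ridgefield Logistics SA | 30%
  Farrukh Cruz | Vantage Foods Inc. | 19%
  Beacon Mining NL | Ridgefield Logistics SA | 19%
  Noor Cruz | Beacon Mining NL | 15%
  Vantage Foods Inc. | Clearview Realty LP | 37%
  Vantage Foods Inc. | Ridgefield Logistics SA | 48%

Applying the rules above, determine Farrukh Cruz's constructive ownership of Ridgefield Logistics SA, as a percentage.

By sibling attribution (R3), Farrukh Cruz is treated as also owning Noor Cruz's interest in Beacon Mining NL, giving 59% + 15% = 74%.
By sibling attribution (R3), Farrukh Cruz is treated as owning Noor Cruz's 30% interest in Ridgefield Logistics SA.
Chain via Beacon Mining NL (R2): 74% × 19% = 14.06% of Ridgefield Logistics SA.
Chain via Vantage Foods Inc. (R2): 19% × 48% = 9.12% of Ridgefield Logistics SA.
Direct interest in Ridgefield Logistics SA: 30%.
Aggregating (R1): 14.06% + 9.12% + 30% = 53.18%.

53.18%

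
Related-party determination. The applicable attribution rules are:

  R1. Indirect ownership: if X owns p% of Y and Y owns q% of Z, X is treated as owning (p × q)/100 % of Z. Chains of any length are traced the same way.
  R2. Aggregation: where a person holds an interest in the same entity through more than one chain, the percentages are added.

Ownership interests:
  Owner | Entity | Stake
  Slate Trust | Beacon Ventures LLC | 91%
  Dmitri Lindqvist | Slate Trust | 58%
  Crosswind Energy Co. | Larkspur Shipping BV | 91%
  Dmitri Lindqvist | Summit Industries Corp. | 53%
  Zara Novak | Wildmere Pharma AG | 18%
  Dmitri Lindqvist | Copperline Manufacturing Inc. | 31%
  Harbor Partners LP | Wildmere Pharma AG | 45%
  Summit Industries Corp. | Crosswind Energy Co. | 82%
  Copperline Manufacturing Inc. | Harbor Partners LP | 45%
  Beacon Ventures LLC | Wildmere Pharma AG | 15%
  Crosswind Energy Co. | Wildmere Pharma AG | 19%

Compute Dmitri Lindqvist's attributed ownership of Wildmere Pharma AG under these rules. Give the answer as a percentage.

Chain via Summit Industries Corp. → Crosswind Energy Co. (R1): 53% × 82% × 19% = 8.2574% of Wildmere Pharma AG.
Chain via Copperline Manufacturing Inc. → Harbor Partners LP (R1): 31% × 45% × 45% = 6.2775% of Wildmere Pharma AG.
Chain via Slate Trust → Beacon Ventures LLC (R1): 58% × 91% × 15% = 7.917% of Wildmere Pharma AG.
Aggregating (R2): 8.2574% + 6.2775% + 7.917% = 22.4519%.

22.4519%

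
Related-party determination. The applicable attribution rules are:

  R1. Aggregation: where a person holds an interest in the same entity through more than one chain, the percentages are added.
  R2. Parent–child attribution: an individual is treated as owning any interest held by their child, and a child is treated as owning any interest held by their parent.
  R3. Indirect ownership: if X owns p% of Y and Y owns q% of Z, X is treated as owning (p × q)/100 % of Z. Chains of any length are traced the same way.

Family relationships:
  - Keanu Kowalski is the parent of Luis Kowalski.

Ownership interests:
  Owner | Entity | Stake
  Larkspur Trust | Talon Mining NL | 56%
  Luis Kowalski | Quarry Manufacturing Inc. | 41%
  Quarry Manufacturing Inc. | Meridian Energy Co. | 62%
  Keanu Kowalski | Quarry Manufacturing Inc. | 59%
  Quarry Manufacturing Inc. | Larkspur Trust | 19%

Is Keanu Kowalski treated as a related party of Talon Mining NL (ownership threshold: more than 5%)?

By parent–child attribution (R2), Keanu Kowalski is treated as also owning Luis Kowalski's interest in Quarry Manufacturing Inc, giving 59% + 41% = 100%.
Chain via Quarry Manufacturing Inc. → Larkspur Trust (R3): 100% × 19% × 56% = 10.64% of Talon Mining NL.
10.64% exceeds the 5% threshold, so Keanu is a related party to Talon Mining NL.

Yes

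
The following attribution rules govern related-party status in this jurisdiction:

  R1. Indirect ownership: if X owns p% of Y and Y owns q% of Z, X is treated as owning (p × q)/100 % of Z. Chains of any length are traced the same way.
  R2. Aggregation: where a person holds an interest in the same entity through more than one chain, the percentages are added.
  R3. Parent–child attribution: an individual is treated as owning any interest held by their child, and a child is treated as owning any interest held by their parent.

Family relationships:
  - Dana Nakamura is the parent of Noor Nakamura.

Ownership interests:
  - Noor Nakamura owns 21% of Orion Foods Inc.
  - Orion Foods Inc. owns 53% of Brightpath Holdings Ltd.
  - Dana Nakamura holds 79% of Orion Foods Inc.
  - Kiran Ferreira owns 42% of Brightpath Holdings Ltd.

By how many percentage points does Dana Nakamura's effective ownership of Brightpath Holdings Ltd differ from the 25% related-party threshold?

28

By parent–child attribution (R3), Dana Nakamura is treated as also owning Noor Nakamura's interest in Orion Foods Inc, giving 79% + 21% = 100%.
Chain via Orion Foods Inc. (R1): 100% × 53% = 53% of Brightpath Holdings Ltd.
53% exceeds the 25% threshold by 28 percentage points.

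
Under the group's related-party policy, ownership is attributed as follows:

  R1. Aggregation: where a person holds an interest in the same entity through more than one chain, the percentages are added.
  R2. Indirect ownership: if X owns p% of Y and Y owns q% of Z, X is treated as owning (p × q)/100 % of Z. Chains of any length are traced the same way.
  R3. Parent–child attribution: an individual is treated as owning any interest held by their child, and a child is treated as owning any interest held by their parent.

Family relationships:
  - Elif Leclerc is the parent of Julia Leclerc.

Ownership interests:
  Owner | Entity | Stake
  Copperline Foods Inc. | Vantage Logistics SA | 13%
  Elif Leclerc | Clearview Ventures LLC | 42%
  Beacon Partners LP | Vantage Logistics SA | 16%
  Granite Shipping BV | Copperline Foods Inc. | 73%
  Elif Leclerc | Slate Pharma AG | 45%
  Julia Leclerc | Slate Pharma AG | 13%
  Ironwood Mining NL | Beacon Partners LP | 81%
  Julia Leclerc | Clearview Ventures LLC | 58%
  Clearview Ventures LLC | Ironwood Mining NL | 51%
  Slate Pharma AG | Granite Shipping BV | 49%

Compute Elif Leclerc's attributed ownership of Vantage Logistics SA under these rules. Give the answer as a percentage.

By parent–child attribution (R3), Elif Leclerc is treated as also owning Julia Leclerc's interest in Slate Pharma AG, giving 45% + 13% = 58%.
By parent–child attribution (R3), Elif Leclerc is treated as also owning Julia Leclerc's interest in Clearview Ventures LLC, giving 42% + 58% = 100%.
Chain via Slate Pharma AG → Granite Shipping BV → Copperline Foods Inc. (R2): 58% × 49% × 73% × 13% = 2.697058% of Vantage Logistics SA.
Chain via Clearview Ventures LLC → Ironwood Mining NL → Beacon Partners LP (R2): 100% × 51% × 81% × 16% = 6.6096% of Vantage Logistics SA.
Aggregating (R1): 2.697058% + 6.6096% = 9.306658%.

9.306658%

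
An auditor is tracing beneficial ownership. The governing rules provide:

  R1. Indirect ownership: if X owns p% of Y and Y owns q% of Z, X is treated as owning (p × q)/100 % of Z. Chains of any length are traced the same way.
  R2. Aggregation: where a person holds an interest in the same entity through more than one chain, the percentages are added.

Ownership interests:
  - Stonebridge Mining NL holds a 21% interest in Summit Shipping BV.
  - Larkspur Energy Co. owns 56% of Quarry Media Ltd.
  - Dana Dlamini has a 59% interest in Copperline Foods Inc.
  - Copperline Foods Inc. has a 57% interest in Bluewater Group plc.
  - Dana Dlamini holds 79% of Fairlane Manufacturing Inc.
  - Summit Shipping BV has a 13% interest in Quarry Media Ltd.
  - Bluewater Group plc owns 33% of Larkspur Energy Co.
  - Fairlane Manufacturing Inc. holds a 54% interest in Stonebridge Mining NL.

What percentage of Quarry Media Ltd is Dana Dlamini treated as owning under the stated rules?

7.379442%

Chain via Copperline Foods Inc. → Bluewater Group plc → Larkspur Energy Co. (R1): 59% × 57% × 33% × 56% = 6.214824% of Quarry Media Ltd.
Chain via Fairlane Manufacturing Inc. → Stonebridge Mining NL → Summit Shipping BV (R1): 79% × 54% × 21% × 13% = 1.164618% of Quarry Media Ltd.
Aggregating (R2): 6.214824% + 1.164618% = 7.379442%.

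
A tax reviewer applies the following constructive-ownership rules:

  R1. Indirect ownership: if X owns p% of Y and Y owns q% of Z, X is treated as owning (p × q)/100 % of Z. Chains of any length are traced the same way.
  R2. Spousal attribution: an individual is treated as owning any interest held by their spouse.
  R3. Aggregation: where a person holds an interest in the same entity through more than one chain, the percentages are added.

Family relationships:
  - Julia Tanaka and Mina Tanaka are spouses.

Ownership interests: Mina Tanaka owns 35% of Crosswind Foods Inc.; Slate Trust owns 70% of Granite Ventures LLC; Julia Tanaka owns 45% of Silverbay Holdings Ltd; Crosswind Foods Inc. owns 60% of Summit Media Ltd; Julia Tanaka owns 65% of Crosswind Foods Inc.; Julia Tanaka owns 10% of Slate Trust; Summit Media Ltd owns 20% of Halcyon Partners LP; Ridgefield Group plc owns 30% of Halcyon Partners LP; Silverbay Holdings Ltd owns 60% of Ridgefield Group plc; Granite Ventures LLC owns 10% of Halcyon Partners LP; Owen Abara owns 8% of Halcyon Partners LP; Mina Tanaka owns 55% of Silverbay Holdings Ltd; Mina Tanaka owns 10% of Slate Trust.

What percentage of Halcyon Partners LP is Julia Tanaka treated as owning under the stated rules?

By spousal attribution (R2), Julia Tanaka is treated as also owning Mina Tanaka's interest in Silverbay Holdings Ltd, giving 45% + 55% = 100%.
By spousal attribution (R2), Julia Tanaka is treated as also owning Mina Tanaka's interest in Slate Trust, giving 10% + 10% = 20%.
By spousal attribution (R2), Julia Tanaka is treated as also owning Mina Tanaka's interest in Crosswind Foods Inc, giving 65% + 35% = 100%.
Chain via Silverbay Holdings Ltd → Ridgefield Group plc (R1): 100% × 60% × 30% = 18% of Halcyon Partners LP.
Chain via Slate Trust → Granite Ventures LLC (R1): 20% × 70% × 10% = 1.4% of Halcyon Partners LP.
Chain via Crosswind Foods Inc. → Summit Media Ltd (R1): 100% × 60% × 20% = 12% of Halcyon Partners LP.
Aggregating (R3): 18% + 1.4% + 12% = 31.4%.

31.4%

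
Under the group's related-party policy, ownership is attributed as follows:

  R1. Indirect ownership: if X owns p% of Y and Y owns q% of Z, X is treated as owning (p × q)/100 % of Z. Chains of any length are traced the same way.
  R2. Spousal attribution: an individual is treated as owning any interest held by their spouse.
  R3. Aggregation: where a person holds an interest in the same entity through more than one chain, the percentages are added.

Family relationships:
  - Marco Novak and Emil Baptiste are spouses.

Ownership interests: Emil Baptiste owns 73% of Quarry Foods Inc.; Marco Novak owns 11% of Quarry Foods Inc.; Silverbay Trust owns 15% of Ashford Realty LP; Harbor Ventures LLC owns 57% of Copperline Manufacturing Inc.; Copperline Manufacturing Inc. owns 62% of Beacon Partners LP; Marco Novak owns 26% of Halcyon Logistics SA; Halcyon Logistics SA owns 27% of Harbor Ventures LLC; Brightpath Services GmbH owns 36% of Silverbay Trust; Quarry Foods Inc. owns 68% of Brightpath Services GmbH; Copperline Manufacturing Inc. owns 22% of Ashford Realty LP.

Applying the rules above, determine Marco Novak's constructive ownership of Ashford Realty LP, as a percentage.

By spousal attribution (R2), Marco Novak is treated as also owning Emil Baptiste's interest in Quarry Foods Inc, giving 11% + 73% = 84%.
Chain via Halcyon Logistics SA → Harbor Ventures LLC → Copperline Manufacturing Inc. (R1): 26% × 27% × 57% × 22% = 0.880308% of Ashford Realty LP.
Chain via Quarry Foods Inc. → Brightpath Services GmbH → Silverbay Trust (R1): 84% × 68% × 36% × 15% = 3.08448% of Ashford Realty LP.
Aggregating (R3): 0.880308% + 3.08448% = 3.964788%.

3.964788%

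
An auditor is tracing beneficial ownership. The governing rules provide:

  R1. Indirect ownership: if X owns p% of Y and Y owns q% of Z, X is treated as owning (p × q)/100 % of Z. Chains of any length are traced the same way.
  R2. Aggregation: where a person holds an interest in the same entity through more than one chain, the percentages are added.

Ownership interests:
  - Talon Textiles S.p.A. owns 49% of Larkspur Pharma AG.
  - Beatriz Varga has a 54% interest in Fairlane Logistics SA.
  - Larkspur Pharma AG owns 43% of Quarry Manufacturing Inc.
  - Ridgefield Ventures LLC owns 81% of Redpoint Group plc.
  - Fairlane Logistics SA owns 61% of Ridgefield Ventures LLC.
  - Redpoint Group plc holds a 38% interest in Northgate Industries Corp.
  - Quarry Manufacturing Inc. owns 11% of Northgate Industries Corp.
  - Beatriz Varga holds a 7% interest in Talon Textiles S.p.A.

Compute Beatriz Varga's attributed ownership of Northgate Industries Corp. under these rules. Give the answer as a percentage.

10.301171%

Chain via Talon Textiles S.p.A. → Larkspur Pharma AG → Quarry Manufacturing Inc. (R1): 7% × 49% × 43% × 11% = 0.162239% of Northgate Industries Corp.
Chain via Fairlane Logistics SA → Ridgefield Ventures LLC → Redpoint Group plc (R1): 54% × 61% × 81% × 38% = 10.138932% of Northgate Industries Corp.
Aggregating (R2): 0.162239% + 10.138932% = 10.301171%.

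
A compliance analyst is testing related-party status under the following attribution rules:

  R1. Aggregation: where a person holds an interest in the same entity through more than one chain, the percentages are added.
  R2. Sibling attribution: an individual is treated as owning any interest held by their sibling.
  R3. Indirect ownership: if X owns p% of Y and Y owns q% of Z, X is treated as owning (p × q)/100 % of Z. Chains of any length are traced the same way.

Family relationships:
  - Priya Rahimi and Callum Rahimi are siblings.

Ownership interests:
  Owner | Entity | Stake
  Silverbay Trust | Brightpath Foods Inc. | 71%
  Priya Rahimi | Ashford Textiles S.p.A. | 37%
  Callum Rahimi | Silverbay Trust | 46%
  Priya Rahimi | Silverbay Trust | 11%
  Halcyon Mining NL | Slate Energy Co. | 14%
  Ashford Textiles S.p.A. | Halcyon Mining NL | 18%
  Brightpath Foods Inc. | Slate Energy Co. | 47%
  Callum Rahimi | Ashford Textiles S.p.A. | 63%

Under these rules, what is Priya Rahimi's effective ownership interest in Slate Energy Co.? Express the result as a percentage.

By sibling attribution (R2), Priya Rahimi is treated as also owning Callum Rahimi's interest in Ashford Textiles S.p.A, giving 37% + 63% = 100%.
By sibling attribution (R2), Priya Rahimi is treated as also owning Callum Rahimi's interest in Silverbay Trust, giving 11% + 46% = 57%.
Chain via Ashford Textiles S.p.A. → Halcyon Mining NL (R3): 100% × 18% × 14% = 2.52% of Slate Energy Co.
Chain via Silverbay Trust → Brightpath Foods Inc. (R3): 57% × 71% × 47% = 19.0209% of Slate Energy Co.
Aggregating (R1): 2.52% + 19.0209% = 21.5409%.

21.5409%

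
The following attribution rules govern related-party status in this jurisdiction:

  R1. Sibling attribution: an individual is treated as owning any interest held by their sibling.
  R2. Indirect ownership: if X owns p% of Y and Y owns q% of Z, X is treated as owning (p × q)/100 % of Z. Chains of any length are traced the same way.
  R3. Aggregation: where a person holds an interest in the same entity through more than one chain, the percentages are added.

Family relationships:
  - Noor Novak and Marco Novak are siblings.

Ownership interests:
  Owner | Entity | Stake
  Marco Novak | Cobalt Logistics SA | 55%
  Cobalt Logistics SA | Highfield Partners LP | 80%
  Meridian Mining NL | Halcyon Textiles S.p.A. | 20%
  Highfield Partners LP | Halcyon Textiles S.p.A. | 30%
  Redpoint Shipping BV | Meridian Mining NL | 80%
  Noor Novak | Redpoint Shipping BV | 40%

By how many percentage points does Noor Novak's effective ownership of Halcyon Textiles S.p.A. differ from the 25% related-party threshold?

By sibling attribution (R1), Noor Novak is treated as owning Marco Novak's 55% interest in Cobalt Logistics SA.
Chain via Redpoint Shipping BV → Meridian Mining NL (R2): 40% × 80% × 20% = 6.4% of Halcyon Textiles S.p.A.
Chain via Cobalt Logistics SA → Highfield Partners LP (R2): 55% × 80% × 30% = 13.2% of Halcyon Textiles S.p.A.
Aggregating (R3): 6.4% + 13.2% = 19.6%.
19.6% falls short of the 25% threshold by 5.4 percentage points.

5.4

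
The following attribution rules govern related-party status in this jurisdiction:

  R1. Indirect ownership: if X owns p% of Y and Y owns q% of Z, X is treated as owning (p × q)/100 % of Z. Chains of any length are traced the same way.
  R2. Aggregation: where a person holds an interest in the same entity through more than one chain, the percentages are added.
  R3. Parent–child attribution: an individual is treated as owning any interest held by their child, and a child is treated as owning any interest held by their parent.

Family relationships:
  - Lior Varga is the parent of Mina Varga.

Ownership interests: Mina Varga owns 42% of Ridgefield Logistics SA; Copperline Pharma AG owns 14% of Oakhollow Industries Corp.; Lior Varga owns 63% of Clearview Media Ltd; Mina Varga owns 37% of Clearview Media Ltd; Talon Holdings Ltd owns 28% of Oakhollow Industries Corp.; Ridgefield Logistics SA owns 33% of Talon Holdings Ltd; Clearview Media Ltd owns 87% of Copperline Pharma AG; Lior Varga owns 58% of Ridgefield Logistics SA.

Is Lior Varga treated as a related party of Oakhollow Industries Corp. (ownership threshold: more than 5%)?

Yes

By parent–child attribution (R3), Lior Varga is treated as also owning Mina Varga's interest in Clearview Media Ltd, giving 63% + 37% = 100%.
By parent–child attribution (R3), Lior Varga is treated as also owning Mina Varga's interest in Ridgefield Logistics SA, giving 58% + 42% = 100%.
Chain via Clearview Media Ltd → Copperline Pharma AG (R1): 100% × 87% × 14% = 12.18% of Oakhollow Industries Corp.
Chain via Ridgefield Logistics SA → Talon Holdings Ltd (R1): 100% × 33% × 28% = 9.24% of Oakhollow Industries Corp.
Aggregating (R2): 12.18% + 9.24% = 21.42%.
21.42% exceeds the 5% threshold, so Lior is a related party to Oakhollow Industries Corp.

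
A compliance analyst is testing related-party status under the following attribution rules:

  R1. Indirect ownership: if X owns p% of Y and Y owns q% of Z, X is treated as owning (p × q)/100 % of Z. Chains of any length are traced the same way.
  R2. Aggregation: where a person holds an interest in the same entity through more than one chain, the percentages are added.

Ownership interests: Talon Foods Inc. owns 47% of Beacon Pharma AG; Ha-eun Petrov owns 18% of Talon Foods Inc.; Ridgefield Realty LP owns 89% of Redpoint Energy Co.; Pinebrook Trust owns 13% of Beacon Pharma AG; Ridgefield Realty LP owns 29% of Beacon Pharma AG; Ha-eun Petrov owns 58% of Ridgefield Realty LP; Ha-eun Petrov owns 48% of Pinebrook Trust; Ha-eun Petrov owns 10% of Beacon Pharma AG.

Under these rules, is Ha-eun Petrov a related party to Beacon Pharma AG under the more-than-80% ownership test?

No

Chain via Ridgefield Realty LP (R1): 58% × 29% = 16.82% of Beacon Pharma AG.
Chain via Talon Foods Inc. (R1): 18% × 47% = 8.46% of Beacon Pharma AG.
Chain via Pinebrook Trust (R1): 48% × 13% = 6.24% of Beacon Pharma AG.
Direct interest in Beacon Pharma AG: 10%.
Aggregating (R2): 16.82% + 8.46% + 6.24% + 10% = 41.52%.
41.52% does not exceed the 80% threshold, so Ha-eun is not a related party to Beacon Pharma AG.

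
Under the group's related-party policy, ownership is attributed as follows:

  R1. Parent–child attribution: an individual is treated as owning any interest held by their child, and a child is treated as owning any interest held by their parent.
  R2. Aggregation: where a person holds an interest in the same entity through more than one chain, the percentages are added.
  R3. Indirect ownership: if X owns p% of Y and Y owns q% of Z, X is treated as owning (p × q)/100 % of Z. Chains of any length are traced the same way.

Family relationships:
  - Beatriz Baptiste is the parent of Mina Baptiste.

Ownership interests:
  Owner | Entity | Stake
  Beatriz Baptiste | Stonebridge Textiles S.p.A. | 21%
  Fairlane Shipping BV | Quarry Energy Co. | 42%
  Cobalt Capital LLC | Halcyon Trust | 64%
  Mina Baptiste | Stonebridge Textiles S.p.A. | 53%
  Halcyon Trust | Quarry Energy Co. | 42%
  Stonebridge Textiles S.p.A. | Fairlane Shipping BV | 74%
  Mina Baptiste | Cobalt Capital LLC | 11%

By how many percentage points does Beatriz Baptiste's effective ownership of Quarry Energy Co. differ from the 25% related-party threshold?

By parent–child attribution (R1), Beatriz Baptiste is treated as also owning Mina Baptiste's interest in Stonebridge Textiles S.p.A, giving 21% + 53% = 74%.
By parent–child attribution (R1), Beatriz Baptiste is treated as owning Mina Baptiste's 11% interest in Cobalt Capital LLC.
Chain via Stonebridge Textiles S.p.A. → Fairlane Shipping BV (R3): 74% × 74% × 42% = 22.9992% of Quarry Energy Co.
Chain via Cobalt Capital LLC → Halcyon Trust (R3): 11% × 64% × 42% = 2.9568% of Quarry Energy Co.
Aggregating (R2): 22.9992% + 2.9568% = 25.956%.
25.956% exceeds the 25% threshold by 0.956 percentage points.

0.956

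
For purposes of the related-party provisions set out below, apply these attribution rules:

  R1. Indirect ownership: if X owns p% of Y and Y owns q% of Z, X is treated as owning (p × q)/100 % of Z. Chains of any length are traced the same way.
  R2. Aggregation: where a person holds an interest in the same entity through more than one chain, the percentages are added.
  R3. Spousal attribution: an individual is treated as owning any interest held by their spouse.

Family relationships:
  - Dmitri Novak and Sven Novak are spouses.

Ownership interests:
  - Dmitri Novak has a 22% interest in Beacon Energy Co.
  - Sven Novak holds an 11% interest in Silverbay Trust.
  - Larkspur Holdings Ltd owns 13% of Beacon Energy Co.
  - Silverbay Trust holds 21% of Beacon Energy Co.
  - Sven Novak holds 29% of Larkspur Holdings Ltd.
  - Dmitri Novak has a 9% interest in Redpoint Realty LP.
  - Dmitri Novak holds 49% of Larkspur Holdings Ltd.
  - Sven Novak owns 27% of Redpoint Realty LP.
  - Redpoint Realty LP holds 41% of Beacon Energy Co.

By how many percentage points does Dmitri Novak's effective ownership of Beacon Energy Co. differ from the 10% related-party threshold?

By spousal attribution (R3), Dmitri Novak is treated as also owning Sven Novak's interest in Larkspur Holdings Ltd, giving 49% + 29% = 78%.
By spousal attribution (R3), Dmitri Novak is treated as also owning Sven Novak's interest in Redpoint Realty LP, giving 9% + 27% = 36%.
By spousal attribution (R3), Dmitri Novak is treated as owning Sven Novak's 11% interest in Silverbay Trust.
Chain via Larkspur Holdings Ltd (R1): 78% × 13% = 10.14% of Beacon Energy Co.
Chain via Redpoint Realty LP (R1): 36% × 41% = 14.76% of Beacon Energy Co.
Direct interest in Beacon Energy Co: 22%.
Chain via Silverbay Trust (R1): 11% × 21% = 2.31% of Beacon Energy Co.
Aggregating (R2): 10.14% + 14.76% + 22% + 2.31% = 49.21%.
49.21% exceeds the 10% threshold by 39.21 percentage points.

39.21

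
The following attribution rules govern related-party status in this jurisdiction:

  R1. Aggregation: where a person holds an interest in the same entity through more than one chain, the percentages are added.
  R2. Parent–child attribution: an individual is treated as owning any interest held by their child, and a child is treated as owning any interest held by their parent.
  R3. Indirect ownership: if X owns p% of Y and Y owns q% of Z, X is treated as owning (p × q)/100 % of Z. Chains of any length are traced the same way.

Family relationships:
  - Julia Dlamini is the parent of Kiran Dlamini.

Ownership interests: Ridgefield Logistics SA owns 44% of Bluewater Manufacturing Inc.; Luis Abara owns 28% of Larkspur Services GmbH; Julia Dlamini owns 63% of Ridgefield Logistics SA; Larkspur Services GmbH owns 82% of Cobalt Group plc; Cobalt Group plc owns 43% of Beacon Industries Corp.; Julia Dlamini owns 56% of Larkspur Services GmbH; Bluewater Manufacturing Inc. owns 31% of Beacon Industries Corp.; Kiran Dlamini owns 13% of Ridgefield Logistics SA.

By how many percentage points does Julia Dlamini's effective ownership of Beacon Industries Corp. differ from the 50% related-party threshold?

19.888

By parent–child attribution (R2), Julia Dlamini is treated as also owning Kiran Dlamini's interest in Ridgefield Logistics SA, giving 63% + 13% = 76%.
Chain via Ridgefield Logistics SA → Bluewater Manufacturing Inc. (R3): 76% × 44% × 31% = 10.3664% of Beacon Industries Corp.
Chain via Larkspur Services GmbH → Cobalt Group plc (R3): 56% × 82% × 43% = 19.7456% of Beacon Industries Corp.
Aggregating (R1): 10.3664% + 19.7456% = 30.112%.
30.112% falls short of the 50% threshold by 19.888 percentage points.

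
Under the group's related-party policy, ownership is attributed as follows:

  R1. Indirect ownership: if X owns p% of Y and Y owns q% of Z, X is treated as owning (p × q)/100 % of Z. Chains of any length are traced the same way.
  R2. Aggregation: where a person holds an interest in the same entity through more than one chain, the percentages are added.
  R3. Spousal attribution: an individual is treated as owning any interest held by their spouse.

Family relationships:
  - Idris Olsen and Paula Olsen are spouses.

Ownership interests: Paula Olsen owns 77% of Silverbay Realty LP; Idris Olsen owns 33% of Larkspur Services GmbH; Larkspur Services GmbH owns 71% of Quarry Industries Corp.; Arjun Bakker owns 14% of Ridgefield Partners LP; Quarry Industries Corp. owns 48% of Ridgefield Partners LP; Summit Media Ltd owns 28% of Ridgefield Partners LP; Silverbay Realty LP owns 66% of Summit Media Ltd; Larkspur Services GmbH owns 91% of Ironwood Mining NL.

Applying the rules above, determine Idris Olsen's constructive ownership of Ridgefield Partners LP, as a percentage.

25.476%

By spousal attribution (R3), Idris Olsen is treated as owning Paula Olsen's 77% interest in Silverbay Realty LP.
Chain via Larkspur Services GmbH → Quarry Industries Corp. (R1): 33% × 71% × 48% = 11.2464% of Ridgefield Partners LP.
Chain via Silverbay Realty LP → Summit Media Ltd (R1): 77% × 66% × 28% = 14.2296% of Ridgefield Partners LP.
Aggregating (R2): 11.2464% + 14.2296% = 25.476%.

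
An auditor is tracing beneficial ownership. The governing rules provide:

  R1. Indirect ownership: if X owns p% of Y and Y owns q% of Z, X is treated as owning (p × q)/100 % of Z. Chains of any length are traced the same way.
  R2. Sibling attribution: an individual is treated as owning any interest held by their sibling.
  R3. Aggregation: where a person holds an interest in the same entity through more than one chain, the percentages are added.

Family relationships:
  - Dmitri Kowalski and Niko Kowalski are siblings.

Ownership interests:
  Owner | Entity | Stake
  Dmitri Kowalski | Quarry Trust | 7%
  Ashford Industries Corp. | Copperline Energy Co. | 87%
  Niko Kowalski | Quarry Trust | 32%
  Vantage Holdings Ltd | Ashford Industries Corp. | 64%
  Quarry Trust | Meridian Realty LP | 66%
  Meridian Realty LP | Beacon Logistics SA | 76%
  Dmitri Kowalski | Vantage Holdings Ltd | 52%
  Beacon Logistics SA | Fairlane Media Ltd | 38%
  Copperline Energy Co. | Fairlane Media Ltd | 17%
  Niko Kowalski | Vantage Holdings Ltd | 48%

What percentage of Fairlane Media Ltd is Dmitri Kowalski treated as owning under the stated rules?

By sibling attribution (R2), Dmitri Kowalski is treated as also owning Niko Kowalski's interest in Quarry Trust, giving 7% + 32% = 39%.
By sibling attribution (R2), Dmitri Kowalski is treated as also owning Niko Kowalski's interest in Vantage Holdings Ltd, giving 52% + 48% = 100%.
Chain via Quarry Trust → Meridian Realty LP → Beacon Logistics SA (R1): 39% × 66% × 76% × 38% = 7.433712% of Fairlane Media Ltd.
Chain via Vantage Holdings Ltd → Ashford Industries Corp. → Copperline Energy Co. (R1): 100% × 64% × 87% × 17% = 9.4656% of Fairlane Media Ltd.
Aggregating (R3): 7.433712% + 9.4656% = 16.899312%.

16.899312%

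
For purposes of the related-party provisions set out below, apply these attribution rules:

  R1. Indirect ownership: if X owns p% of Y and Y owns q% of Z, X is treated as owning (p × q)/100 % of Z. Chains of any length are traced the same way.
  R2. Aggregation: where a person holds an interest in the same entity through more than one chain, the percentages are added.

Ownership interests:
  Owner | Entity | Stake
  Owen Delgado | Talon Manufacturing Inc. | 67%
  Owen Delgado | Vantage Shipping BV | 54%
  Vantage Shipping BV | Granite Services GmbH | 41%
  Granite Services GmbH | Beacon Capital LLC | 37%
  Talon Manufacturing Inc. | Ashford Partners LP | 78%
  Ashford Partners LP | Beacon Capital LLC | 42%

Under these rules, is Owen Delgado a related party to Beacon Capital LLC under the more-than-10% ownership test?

Yes

Chain via Talon Manufacturing Inc. → Ashford Partners LP (R1): 67% × 78% × 42% = 21.9492% of Beacon Capital LLC.
Chain via Vantage Shipping BV → Granite Services GmbH (R1): 54% × 41% × 37% = 8.1918% of Beacon Capital LLC.
Aggregating (R2): 21.9492% + 8.1918% = 30.141%.
30.141% exceeds the 10% threshold, so Owen is a related party to Beacon Capital LLC.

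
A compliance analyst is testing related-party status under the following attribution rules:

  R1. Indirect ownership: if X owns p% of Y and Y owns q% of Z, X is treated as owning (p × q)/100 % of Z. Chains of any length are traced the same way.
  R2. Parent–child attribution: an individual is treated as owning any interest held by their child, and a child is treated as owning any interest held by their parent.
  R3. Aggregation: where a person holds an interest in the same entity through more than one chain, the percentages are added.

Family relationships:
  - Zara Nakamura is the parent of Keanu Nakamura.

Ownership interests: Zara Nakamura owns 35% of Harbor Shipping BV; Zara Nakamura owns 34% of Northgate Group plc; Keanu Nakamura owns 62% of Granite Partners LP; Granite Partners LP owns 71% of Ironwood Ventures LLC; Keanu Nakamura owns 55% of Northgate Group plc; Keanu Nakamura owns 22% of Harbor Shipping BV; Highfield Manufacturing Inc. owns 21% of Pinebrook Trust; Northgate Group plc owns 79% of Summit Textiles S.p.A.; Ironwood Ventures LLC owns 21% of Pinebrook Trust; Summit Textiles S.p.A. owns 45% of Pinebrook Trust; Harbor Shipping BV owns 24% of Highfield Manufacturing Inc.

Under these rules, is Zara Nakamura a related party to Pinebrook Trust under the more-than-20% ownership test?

By parent–child attribution (R2), Zara Nakamura is treated as also owning Keanu Nakamura's interest in Northgate Group plc, giving 34% + 55% = 89%.
By parent–child attribution (R2), Zara Nakamura is treated as also owning Keanu Nakamura's interest in Harbor Shipping BV, giving 35% + 22% = 57%.
By parent–child attribution (R2), Zara Nakamura is treated as owning Keanu Nakamura's 62% interest in Granite Partners LP.
Chain via Northgate Group plc → Summit Textiles S.p.A. (R1): 89% × 79% × 45% = 31.6395% of Pinebrook Trust.
Chain via Harbor Shipping BV → Highfield Manufacturing Inc. (R1): 57% × 24% × 21% = 2.8728% of Pinebrook Trust.
Chain via Granite Partners LP → Ironwood Ventures LLC (R1): 62% × 71% × 21% = 9.2442% of Pinebrook Trust.
Aggregating (R3): 31.6395% + 2.8728% + 9.2442% = 43.7565%.
43.7565% exceeds the 20% threshold, so Zara is a related party to Pinebrook Trust.

Yes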